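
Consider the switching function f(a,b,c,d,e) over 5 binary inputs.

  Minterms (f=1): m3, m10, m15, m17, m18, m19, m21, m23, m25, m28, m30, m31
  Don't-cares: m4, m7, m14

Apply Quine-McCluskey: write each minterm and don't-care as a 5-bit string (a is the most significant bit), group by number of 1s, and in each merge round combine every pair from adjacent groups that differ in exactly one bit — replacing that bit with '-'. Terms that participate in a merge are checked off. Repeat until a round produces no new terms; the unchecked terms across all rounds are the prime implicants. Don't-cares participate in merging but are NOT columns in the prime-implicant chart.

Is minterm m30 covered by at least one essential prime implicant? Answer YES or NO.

Round 0: 00011✓ 00100 00111✓ 01010✓ 01110✓ 01111✓ 10001✓ 10010✓ 10011✓ 10101✓ 10111✓ 11001✓ 11100✓ 11110✓ 11111✓
Round 1: -0011✓ -0111✓ -1110✓ -1111✓ 0-111✓ 00-11✓ 01-10 0111-✓ 1-001 1-111✓ 10-01✓ 10-11✓ 100-1✓ 1001- 101-1✓ 111-0 1111-✓
Round 2: --111 -0-11 -111- 10--1
PIs = {--111, -0-11, -111-, 00100, 01-10, 1-001, 10--1, 1001-, 111-0}
Coverage chart:
  m3: -0-11 ←essential
  m10: 01-10 ←essential
  m15: --111,-111-
  m17: 1-001,10--1
  m18: 1001- ←essential
  m19: -0-11,10--1,1001-
  m21: 10--1 ←essential
  m23: --111,-0-11,10--1
  m25: 1-001 ←essential
  m28: 111-0 ←essential
  m30: -111-,111-0
  m31: --111,-111-
Essential: -0-11, 01-10, 1-001, 10--1, 1001-, 111-0

YES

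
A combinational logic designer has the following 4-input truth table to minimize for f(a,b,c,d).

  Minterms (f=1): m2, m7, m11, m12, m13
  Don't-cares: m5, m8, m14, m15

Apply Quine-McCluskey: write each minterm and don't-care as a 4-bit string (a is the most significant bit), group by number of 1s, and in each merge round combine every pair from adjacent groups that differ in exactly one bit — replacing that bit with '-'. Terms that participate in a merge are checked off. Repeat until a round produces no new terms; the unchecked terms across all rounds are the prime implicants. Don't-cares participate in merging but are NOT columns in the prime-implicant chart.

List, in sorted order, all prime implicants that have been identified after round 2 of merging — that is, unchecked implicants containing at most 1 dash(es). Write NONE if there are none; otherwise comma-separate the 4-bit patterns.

[col 0] 0010, 0101*, 0111*, 1000*, 1011*, 1100*, 1101*, 1110*, 1111*
[col 1] -101*, -111*, 01-1*, 1-00, 1-11, 11-0*, 11-1*, 110-*, 111-*
[col 2] -1-1, 11--
Prime implicants: -1-1, 0010, 1-00, 1-11, 11--

0010, 1-00, 1-11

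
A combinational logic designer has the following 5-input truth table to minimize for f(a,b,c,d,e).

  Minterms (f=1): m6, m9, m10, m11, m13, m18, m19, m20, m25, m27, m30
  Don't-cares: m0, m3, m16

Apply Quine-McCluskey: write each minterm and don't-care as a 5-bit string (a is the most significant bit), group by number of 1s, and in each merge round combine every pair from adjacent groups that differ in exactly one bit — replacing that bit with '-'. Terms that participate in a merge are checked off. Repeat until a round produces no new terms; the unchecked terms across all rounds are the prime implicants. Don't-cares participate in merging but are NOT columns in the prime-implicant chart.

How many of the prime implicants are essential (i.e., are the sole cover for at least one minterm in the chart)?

6

size-2^0 implicants → 00000(✓)  00011(✓)  00110  01001(✓)  01010(✓)  01011(✓)  01101(✓)  10000(✓)  10010(✓)  10011(✓)  10100(✓)  11001(✓)  11011(✓)  11110
size-2^1 implicants → -0000  -0011(✓)  -1001(✓)  -1011(✓)  0-011(✓)  01-01  010-1(✓)  0101-  1-011(✓)  10-00  100-0  1001-  110-1(✓)
size-2^2 implicants → --011  -10-1
Unchecked terms (primes): --011, -0000, -10-1, 00110, 01-01, 0101-, 10-00, 100-0, 1001-, 11110
Minterm coverage:
  m6 ⊆ 00110 [E]
  m9 ⊆ -10-1,01-01
  m10 ⊆ 0101- [E]
  m11 ⊆ --011,-10-1,0101-
  m13 ⊆ 01-01 [E]
  m18 ⊆ 100-0,1001-
  m19 ⊆ --011,1001-
  m20 ⊆ 10-00 [E]
  m25 ⊆ -10-1 [E]
  m27 ⊆ --011,-10-1
  m30 ⊆ 11110 [E]
E = {-10-1, 00110, 01-01, 0101-, 10-00, 11110}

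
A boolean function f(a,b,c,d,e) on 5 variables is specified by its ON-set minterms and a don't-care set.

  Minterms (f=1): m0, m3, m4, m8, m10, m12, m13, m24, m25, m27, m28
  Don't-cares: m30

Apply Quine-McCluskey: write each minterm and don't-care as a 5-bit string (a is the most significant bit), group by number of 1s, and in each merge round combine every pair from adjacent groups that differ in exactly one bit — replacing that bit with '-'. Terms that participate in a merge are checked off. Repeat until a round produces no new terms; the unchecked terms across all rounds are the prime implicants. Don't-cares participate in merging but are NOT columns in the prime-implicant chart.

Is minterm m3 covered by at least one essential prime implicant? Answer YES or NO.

YES

Round 0: 00000✓ 00011 00100✓ 01000✓ 01010✓ 01100✓ 01101✓ 11000✓ 11001✓ 11011✓ 11100✓ 11110✓
Round 1: -1000✓ -1100✓ 0-000✓ 0-100✓ 00-00✓ 01-00✓ 010-0 0110- 11-00✓ 110-1 1100- 111-0
Round 2: -1-00 0--00
PIs = {-1-00, 0--00, 00011, 010-0, 0110-, 110-1, 1100-, 111-0}
Coverage chart:
  m0: 0--00 ←essential
  m3: 00011 ←essential
  m4: 0--00 ←essential
  m8: -1-00,0--00,010-0
  m10: 010-0 ←essential
  m12: -1-00,0--00,0110-
  m13: 0110- ←essential
  m24: -1-00,1100-
  m25: 110-1,1100-
  m27: 110-1 ←essential
  m28: -1-00,111-0
Essential: 0--00, 00011, 010-0, 0110-, 110-1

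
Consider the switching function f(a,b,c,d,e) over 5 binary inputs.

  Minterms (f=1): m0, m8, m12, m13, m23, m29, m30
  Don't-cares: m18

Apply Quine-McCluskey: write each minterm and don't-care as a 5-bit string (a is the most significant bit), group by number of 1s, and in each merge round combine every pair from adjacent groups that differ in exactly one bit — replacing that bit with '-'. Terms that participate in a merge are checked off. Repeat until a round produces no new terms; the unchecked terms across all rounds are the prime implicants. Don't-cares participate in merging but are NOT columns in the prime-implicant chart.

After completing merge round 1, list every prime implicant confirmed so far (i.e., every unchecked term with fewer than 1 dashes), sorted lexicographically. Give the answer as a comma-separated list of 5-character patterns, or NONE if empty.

10010, 10111, 11110

[col 0] 00000*, 01000*, 01100*, 01101*, 10010, 10111, 11101*, 11110
[col 1] -1101, 0-000, 01-00, 0110-
Prime implicants: -1101, 0-000, 01-00, 0110-, 10010, 10111, 11110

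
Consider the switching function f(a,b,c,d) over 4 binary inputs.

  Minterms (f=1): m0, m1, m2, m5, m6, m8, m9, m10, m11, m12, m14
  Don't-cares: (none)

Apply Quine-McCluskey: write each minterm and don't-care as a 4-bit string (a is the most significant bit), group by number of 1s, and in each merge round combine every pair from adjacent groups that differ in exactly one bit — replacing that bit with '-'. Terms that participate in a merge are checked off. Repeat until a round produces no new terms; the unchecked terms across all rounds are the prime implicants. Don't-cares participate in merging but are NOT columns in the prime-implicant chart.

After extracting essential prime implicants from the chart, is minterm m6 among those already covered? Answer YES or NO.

[col 0] 0000*, 0001*, 0010*, 0101*, 0110*, 1000*, 1001*, 1010*, 1011*, 1100*, 1110*
[col 1] -000*, -001*, -010*, -110*, 0-01, 0-10*, 00-0*, 000-*, 1-00*, 1-10*, 10-0*, 10-1*, 100-*, 101-*, 11-0*
[col 2] --10, -0-0, -00-, 1--0, 10--
Prime implicants: --10, -0-0, -00-, 0-01, 1--0, 10--
PI chart (minterm → PIs covering it):
  0 | -0-0,-00-
  1 | -00-,0-01
  2 | --10,-0-0
  5 | 0-01  (sole → essential)
  6 | --10  (sole → essential)
  8 | -0-0,-00-,1--0,10--
  9 | -00-,10--
  10 | --10,-0-0,1--0,10--
  11 | 10--  (sole → essential)
  12 | 1--0  (sole → essential)
  14 | --10,1--0
Essential prime implicants: --10, 0-01, 1--0, 10--

YES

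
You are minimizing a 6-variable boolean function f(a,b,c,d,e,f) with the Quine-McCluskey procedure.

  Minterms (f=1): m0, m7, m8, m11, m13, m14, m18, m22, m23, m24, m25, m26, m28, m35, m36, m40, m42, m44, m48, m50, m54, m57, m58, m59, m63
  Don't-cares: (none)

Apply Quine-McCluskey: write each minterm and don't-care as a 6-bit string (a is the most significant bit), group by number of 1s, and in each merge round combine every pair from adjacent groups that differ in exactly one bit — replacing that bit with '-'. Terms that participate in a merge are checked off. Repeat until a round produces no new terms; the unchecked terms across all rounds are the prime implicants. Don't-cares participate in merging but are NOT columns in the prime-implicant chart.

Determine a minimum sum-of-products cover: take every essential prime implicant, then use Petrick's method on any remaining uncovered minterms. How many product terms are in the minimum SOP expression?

[col 0] 000000*, 000111*, 001000*, 001011, 001101, 001110, 010010*, 010110*, 010111*, 011000*, 011001*, 011010*, 011100*, 100011, 100100*, 101000*, 101010*, 101100*, 110000*, 110010*, 110110*, 111001*, 111010*, 111011*, 111111*
[col 1] -01000, -10010*, -10110*, -11001, -11010*, 0-0111, 0-1000, 00-000, 01-010*, 010-10*, 01011-, 011-00, 0110-0, 01100-, 1-1010, 10-100, 101-00, 1010-0, 11-010*, 110-10*, 1100-0, 111-11, 1110-1, 11101-
[col 2] -1-010, -10-10
Prime implicants: -01000, -1-010, -10-10, -11001, 0-0111, 0-1000, 00-000, 001011, 001101, 001110, 01011-, 011-00, 0110-0, 01100-, 1-1010, 10-100, 100011, 101-00, 1010-0, 1100-0, 111-11, 1110-1, 11101-
PI chart (minterm → PIs covering it):
  0 | 00-000  (sole → essential)
  7 | 0-0111  (sole → essential)
  8 | -01000,0-1000,00-000
  11 | 001011  (sole → essential)
  13 | 001101  (sole → essential)
  14 | 001110  (sole → essential)
  18 | -1-010,-10-10
  22 | -10-10,01011-
  23 | 0-0111,01011-
  24 | 0-1000,011-00,0110-0,01100-
  25 | -11001,01100-
  26 | -1-010,0110-0
  28 | 011-00  (sole → essential)
  35 | 100011  (sole → essential)
  36 | 10-100  (sole → essential)
  40 | -01000,101-00,1010-0
  42 | 1-1010,1010-0
  44 | 10-100,101-00
  48 | 1100-0  (sole → essential)
  50 | -1-010,-10-10,1100-0
  54 | -10-10  (sole → essential)
  57 | -11001,1110-1
  58 | -1-010,1-1010,11101-
  59 | 111-11,1110-1,11101-
  63 | 111-11  (sole → essential)
Essential prime implicants: -10-10, 0-0111, 00-000, 001011, 001101, 001110, 011-00, 10-100, 100011, 1100-0, 111-11
Petrick residual → -1-010, -11001, 1010-0
Minimum SOP uses 14 PIs: bd'ef' + bc'ef' + bcd'e'f + a'c'def + a'b'd'e'f' + a'b'cd'ef + a'b'cde'f + a'b'cdef' + a'bce'f' + ab'de'f' + ab'c'd'ef + ab'cd'f' + abc'd'f' + abcef

14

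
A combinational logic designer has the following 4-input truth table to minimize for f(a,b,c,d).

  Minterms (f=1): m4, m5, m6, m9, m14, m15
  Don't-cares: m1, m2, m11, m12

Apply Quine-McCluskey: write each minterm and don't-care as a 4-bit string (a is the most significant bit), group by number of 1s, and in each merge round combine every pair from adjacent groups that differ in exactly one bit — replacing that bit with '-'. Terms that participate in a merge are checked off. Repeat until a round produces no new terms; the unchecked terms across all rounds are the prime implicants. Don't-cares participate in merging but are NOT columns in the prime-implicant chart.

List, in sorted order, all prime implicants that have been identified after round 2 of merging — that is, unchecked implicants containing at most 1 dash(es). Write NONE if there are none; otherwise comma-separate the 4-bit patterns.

-001, 0-01, 0-10, 010-, 1-11, 10-1, 111-

Round 0: 0001✓ 0010✓ 0100✓ 0101✓ 0110✓ 1001✓ 1011✓ 1100✓ 1110✓ 1111✓
Round 1: -001 -100✓ -110✓ 0-01 0-10 01-0✓ 010- 1-11 10-1 11-0✓ 111-
Round 2: -1-0
PIs = {-001, -1-0, 0-01, 0-10, 010-, 1-11, 10-1, 111-}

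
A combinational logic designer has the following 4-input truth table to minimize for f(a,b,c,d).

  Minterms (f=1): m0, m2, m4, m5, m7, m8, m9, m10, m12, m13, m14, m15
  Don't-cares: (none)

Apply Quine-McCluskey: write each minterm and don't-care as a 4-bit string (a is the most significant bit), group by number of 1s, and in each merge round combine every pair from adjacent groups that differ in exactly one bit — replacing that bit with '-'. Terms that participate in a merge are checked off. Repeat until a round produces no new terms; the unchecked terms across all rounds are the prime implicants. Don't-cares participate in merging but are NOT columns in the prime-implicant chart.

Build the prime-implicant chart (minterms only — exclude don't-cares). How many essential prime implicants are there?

size-2^0 implicants → 0000(✓)  0010(✓)  0100(✓)  0101(✓)  0111(✓)  1000(✓)  1001(✓)  1010(✓)  1100(✓)  1101(✓)  1110(✓)  1111(✓)
size-2^1 implicants → -000(✓)  -010(✓)  -100(✓)  -101(✓)  -111(✓)  0-00(✓)  00-0(✓)  01-1(✓)  010-(✓)  1-00(✓)  1-01(✓)  1-10(✓)  10-0(✓)  100-(✓)  11-0(✓)  11-1(✓)  110-(✓)  111-(✓)
size-2^2 implicants → --00  -0-0  -1-1  -10-  1--0  1-0-  11--
Unchecked terms (primes): --00, -0-0, -1-1, -10-, 1--0, 1-0-, 11--
Minterm coverage:
  m0 ⊆ --00,-0-0
  m2 ⊆ -0-0 [E]
  m4 ⊆ --00,-10-
  m5 ⊆ -1-1,-10-
  m7 ⊆ -1-1 [E]
  m8 ⊆ --00,-0-0,1--0,1-0-
  m9 ⊆ 1-0- [E]
  m10 ⊆ -0-0,1--0
  m12 ⊆ --00,-10-,1--0,1-0-,11--
  m13 ⊆ -1-1,-10-,1-0-,11--
  m14 ⊆ 1--0,11--
  m15 ⊆ -1-1,11--
E = {-0-0, -1-1, 1-0-}

3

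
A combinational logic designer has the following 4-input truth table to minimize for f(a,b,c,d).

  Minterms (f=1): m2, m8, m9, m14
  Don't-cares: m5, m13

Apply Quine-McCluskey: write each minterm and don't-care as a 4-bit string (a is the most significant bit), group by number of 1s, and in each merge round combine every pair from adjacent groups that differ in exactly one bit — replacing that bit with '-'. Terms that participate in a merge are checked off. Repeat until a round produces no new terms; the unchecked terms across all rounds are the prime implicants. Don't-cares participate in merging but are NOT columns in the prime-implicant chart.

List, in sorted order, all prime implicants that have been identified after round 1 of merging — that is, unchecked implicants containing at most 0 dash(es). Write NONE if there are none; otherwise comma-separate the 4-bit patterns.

0010, 1110

size-2^0 implicants → 0010  0101(✓)  1000(✓)  1001(✓)  1101(✓)  1110
size-2^1 implicants → -101  1-01  100-
Unchecked terms (primes): -101, 0010, 1-01, 100-, 1110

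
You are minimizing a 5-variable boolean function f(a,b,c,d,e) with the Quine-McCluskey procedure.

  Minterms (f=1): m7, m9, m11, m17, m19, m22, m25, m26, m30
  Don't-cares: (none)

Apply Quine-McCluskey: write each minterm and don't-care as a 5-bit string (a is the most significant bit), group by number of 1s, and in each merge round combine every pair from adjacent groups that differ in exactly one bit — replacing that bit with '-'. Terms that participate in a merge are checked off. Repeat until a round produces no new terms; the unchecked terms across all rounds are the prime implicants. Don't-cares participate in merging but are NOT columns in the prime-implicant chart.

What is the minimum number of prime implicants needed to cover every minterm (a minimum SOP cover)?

Round 0: 00111 01001✓ 01011✓ 10001✓ 10011✓ 10110✓ 11001✓ 11010✓ 11110✓
Round 1: -1001 010-1 1-001 1-110 100-1 11-10
PIs = {-1001, 00111, 010-1, 1-001, 1-110, 100-1, 11-10}
Coverage chart:
  m7: 00111 ←essential
  m9: -1001,010-1
  m11: 010-1 ←essential
  m17: 1-001,100-1
  m19: 100-1 ←essential
  m22: 1-110 ←essential
  m25: -1001,1-001
  m26: 11-10 ←essential
  m30: 1-110,11-10
Essential: 00111, 010-1, 1-110, 100-1, 11-10
Petrick residual → -1001
Min cover (6 terms): bc'd'e + a'b'cde + a'bc'e + acde' + ab'c'e + abde'

6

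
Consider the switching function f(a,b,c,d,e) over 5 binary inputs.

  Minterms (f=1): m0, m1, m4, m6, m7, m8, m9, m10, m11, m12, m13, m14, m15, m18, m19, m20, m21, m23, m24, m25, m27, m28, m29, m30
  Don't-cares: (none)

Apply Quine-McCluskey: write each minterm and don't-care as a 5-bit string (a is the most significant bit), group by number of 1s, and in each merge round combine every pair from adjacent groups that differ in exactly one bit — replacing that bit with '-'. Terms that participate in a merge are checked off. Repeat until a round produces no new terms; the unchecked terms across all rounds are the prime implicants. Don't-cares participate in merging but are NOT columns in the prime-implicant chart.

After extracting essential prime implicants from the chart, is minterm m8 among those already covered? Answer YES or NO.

YES

size-2^0 implicants → 00000(✓)  00001(✓)  00100(✓)  00110(✓)  00111(✓)  01000(✓)  01001(✓)  01010(✓)  01011(✓)  01100(✓)  01101(✓)  01110(✓)  01111(✓)  10010(✓)  10011(✓)  10100(✓)  10101(✓)  10111(✓)  11000(✓)  11001(✓)  11011(✓)  11100(✓)  11101(✓)  11110(✓)
size-2^1 implicants → -0100(✓)  -0111  -1000(✓)  -1001(✓)  -1011(✓)  -1100(✓)  -1101(✓)  -1110(✓)  0-000(✓)  0-001(✓)  0-100(✓)  0-110(✓)  0-111(✓)  00-00(✓)  0000-(✓)  001-0(✓)  0011-(✓)  01-00(✓)  01-01(✓)  01-10(✓)  01-11(✓)  010-0(✓)  010-1(✓)  0100-(✓)  0101-(✓)  011-0(✓)  011-1(✓)  0110-(✓)  0111-(✓)  1-011  1-100(✓)  1-101(✓)  10-11  1001-  101-1  1010-(✓)  11-00(✓)  11-01(✓)  110-1(✓)  1100-(✓)  111-0(✓)  1110-(✓)
size-2^2 implicants → --100  -1-00(✓)  -1-01(✓)  -10-1  -100-(✓)  -11-0  -110-(✓)  0--00  0-00-  0-1-0  0-11-  01--0(✓)  01--1(✓)  01-0-(✓)  01-1-(✓)  010--(✓)  011--(✓)  1-10-  11-0-(✓)
size-2^3 implicants → -1-0-  01---
Unchecked terms (primes): --100, -0111, -1-0-, -10-1, -11-0, 0--00, 0-00-, 0-1-0, 0-11-, 01---, 1-011, 1-10-, 10-11, 1001-, 101-1
Minterm coverage:
  m0 ⊆ 0--00,0-00-
  m1 ⊆ 0-00- [E]
  m4 ⊆ --100,0--00,0-1-0
  m6 ⊆ 0-1-0,0-11-
  m7 ⊆ -0111,0-11-
  m8 ⊆ -1-0-,0--00,0-00-,01---
  m9 ⊆ -1-0-,-10-1,0-00-,01---
  m10 ⊆ 01--- [E]
  m11 ⊆ -10-1,01---
  m12 ⊆ --100,-1-0-,-11-0,0--00,0-1-0,01---
  m13 ⊆ -1-0-,01---
  m14 ⊆ -11-0,0-1-0,0-11-,01---
  m15 ⊆ 0-11-,01---
  m18 ⊆ 1001- [E]
  m19 ⊆ 1-011,10-11,1001-
  m20 ⊆ --100,1-10-
  m21 ⊆ 1-10-,101-1
  m23 ⊆ -0111,10-11,101-1
  m24 ⊆ -1-0- [E]
  m25 ⊆ -1-0-,-10-1
  m27 ⊆ -10-1,1-011
  m28 ⊆ --100,-1-0-,-11-0,1-10-
  m29 ⊆ -1-0-,1-10-
  m30 ⊆ -11-0 [E]
E = {-1-0-, -11-0, 0-00-, 01---, 1001-}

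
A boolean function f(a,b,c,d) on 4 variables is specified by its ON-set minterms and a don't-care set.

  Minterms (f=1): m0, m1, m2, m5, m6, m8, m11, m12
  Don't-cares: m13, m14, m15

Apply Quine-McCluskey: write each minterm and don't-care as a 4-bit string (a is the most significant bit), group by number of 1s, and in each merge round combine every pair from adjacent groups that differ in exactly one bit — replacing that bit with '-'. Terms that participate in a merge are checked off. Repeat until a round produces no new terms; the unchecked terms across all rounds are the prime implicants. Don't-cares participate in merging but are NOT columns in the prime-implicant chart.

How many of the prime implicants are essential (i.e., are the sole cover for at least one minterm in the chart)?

1

Round 0: 0000✓ 0001✓ 0010✓ 0101✓ 0110✓ 1000✓ 1011✓ 1100✓ 1101✓ 1110✓ 1111✓
Round 1: -000 -101 -110 0-01 0-10 00-0 000- 1-00 1-11 11-0✓ 11-1✓ 110-✓ 111-✓
Round 2: 11--
PIs = {-000, -101, -110, 0-01, 0-10, 00-0, 000-, 1-00, 1-11, 11--}
Coverage chart:
  m0: -000,00-0,000-
  m1: 0-01,000-
  m2: 0-10,00-0
  m5: -101,0-01
  m6: -110,0-10
  m8: -000,1-00
  m11: 1-11 ←essential
  m12: 1-00,11--
Essential: 1-11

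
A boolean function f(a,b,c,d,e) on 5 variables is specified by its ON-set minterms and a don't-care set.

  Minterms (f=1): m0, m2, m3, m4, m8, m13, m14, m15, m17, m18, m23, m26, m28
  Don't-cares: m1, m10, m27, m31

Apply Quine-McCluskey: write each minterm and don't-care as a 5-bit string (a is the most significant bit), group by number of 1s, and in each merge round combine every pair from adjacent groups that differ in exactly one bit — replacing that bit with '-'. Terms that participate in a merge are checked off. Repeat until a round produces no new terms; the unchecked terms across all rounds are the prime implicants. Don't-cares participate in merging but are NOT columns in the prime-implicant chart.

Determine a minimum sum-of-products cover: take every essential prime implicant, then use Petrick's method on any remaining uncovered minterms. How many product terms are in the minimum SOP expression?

9

size-2^0 implicants → 00000(✓)  00001(✓)  00010(✓)  00011(✓)  00100(✓)  01000(✓)  01010(✓)  01101(✓)  01110(✓)  01111(✓)  10001(✓)  10010(✓)  10111(✓)  11010(✓)  11011(✓)  11100  11111(✓)
size-2^1 implicants → -0001  -0010(✓)  -1010(✓)  -1111  0-000(✓)  0-010(✓)  00-00  000-0(✓)  000-1(✓)  0000-(✓)  0001-(✓)  01-10  010-0(✓)  011-1  0111-  1-010(✓)  1-111  11-11  1101-
size-2^2 implicants → --010  0-0-0  000--
Unchecked terms (primes): --010, -0001, -1111, 0-0-0, 00-00, 000--, 01-10, 011-1, 0111-, 1-111, 11-11, 1101-, 11100
Minterm coverage:
  m0 ⊆ 0-0-0,00-00,000--
  m2 ⊆ --010,0-0-0,000--
  m3 ⊆ 000-- [E]
  m4 ⊆ 00-00 [E]
  m8 ⊆ 0-0-0 [E]
  m13 ⊆ 011-1 [E]
  m14 ⊆ 01-10,0111-
  m15 ⊆ -1111,011-1,0111-
  m17 ⊆ -0001 [E]
  m18 ⊆ --010 [E]
  m23 ⊆ 1-111 [E]
  m26 ⊆ --010,1101-
  m28 ⊆ 11100 [E]
E = {--010, -0001, 0-0-0, 00-00, 000--, 011-1, 1-111, 11100}
Petrick residual → 01-10
Cover = c'de' + b'c'd'e + a'c'e' + a'b'd'e' + a'b'c' + a'bde' + a'bce + acde + abcd'e'  |cover|=9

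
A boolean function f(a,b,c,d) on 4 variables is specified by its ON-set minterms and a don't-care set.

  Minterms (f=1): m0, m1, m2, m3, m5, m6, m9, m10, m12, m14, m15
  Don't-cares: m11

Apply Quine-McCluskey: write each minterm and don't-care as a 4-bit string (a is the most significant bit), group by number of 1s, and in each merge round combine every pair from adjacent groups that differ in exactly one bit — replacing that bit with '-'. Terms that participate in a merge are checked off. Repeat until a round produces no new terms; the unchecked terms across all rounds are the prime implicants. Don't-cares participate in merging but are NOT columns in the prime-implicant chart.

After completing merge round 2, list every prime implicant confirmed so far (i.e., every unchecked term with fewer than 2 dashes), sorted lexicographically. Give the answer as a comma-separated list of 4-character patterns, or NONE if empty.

size-2^0 implicants → 0000(✓)  0001(✓)  0010(✓)  0011(✓)  0101(✓)  0110(✓)  1001(✓)  1010(✓)  1011(✓)  1100(✓)  1110(✓)  1111(✓)
size-2^1 implicants → -001(✓)  -010(✓)  -011(✓)  -110(✓)  0-01  0-10(✓)  00-0(✓)  00-1(✓)  000-(✓)  001-(✓)  1-10(✓)  1-11(✓)  10-1(✓)  101-(✓)  11-0  111-(✓)
size-2^2 implicants → --10  -0-1  -01-  00--  1-1-
Unchecked terms (primes): --10, -0-1, -01-, 0-01, 00--, 1-1-, 11-0

0-01, 11-0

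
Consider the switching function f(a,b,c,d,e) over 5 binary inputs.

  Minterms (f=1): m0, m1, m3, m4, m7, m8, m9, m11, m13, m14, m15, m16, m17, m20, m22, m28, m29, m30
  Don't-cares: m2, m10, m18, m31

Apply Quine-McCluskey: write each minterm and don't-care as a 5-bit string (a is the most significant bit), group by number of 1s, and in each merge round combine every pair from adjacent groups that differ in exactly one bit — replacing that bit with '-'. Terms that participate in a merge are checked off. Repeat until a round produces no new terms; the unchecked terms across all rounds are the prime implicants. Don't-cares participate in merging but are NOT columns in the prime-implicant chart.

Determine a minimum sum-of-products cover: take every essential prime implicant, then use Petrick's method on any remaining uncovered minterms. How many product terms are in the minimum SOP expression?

size-2^0 implicants → 00000(✓)  00001(✓)  00010(✓)  00011(✓)  00100(✓)  00111(✓)  01000(✓)  01001(✓)  01010(✓)  01011(✓)  01101(✓)  01110(✓)  01111(✓)  10000(✓)  10001(✓)  10010(✓)  10100(✓)  10110(✓)  11100(✓)  11101(✓)  11110(✓)  11111(✓)
size-2^1 implicants → -0000(✓)  -0001(✓)  -0010(✓)  -0100(✓)  -1101(✓)  -1110(✓)  -1111(✓)  0-000(✓)  0-001(✓)  0-010(✓)  0-011(✓)  0-111(✓)  00-00(✓)  00-11(✓)  000-0(✓)  000-1(✓)  0000-(✓)  0001-(✓)  01-01(✓)  01-10(✓)  01-11(✓)  010-0(✓)  010-1(✓)  0100-(✓)  0101-(✓)  011-1(✓)  0111-(✓)  1-100(✓)  1-110(✓)  10-00(✓)  10-10(✓)  100-0(✓)  1000-(✓)  101-0(✓)  111-0(✓)  111-1(✓)  1110-(✓)  1111-(✓)
size-2^2 implicants → -0-00  -00-0  -000-  -11-1  -111-  0--11  0-0-0(✓)  0-0-1(✓)  0-00-(✓)  0-01-(✓)  000--(✓)  01--1  01-1-  010--(✓)  1-1-0  10--0  111--
size-2^3 implicants → 0-0--
Unchecked terms (primes): -0-00, -00-0, -000-, -11-1, -111-, 0--11, 0-0--, 01--1, 01-1-, 1-1-0, 10--0, 111--
Minterm coverage:
  m0 ⊆ -0-00,-00-0,-000-,0-0--
  m1 ⊆ -000-,0-0--
  m3 ⊆ 0--11,0-0--
  m4 ⊆ -0-00 [E]
  m7 ⊆ 0--11 [E]
  m8 ⊆ 0-0-- [E]
  m9 ⊆ 0-0--,01--1
  m11 ⊆ 0--11,0-0--,01--1,01-1-
  m13 ⊆ -11-1,01--1
  m14 ⊆ -111-,01-1-
  m15 ⊆ -11-1,-111-,0--11,01--1,01-1-
  m16 ⊆ -0-00,-00-0,-000-,10--0
  m17 ⊆ -000- [E]
  m20 ⊆ -0-00,1-1-0,10--0
  m22 ⊆ 1-1-0,10--0
  m28 ⊆ 1-1-0,111--
  m29 ⊆ -11-1,111--
  m30 ⊆ -111-,1-1-0,111--
E = {-0-00, -000-, 0--11, 0-0--}
Petrick residual → -11-1, -111-, 1-1-0
Cover = b'd'e' + b'c'd' + bce + bcd + a'de + a'c' + ace'  |cover|=7

7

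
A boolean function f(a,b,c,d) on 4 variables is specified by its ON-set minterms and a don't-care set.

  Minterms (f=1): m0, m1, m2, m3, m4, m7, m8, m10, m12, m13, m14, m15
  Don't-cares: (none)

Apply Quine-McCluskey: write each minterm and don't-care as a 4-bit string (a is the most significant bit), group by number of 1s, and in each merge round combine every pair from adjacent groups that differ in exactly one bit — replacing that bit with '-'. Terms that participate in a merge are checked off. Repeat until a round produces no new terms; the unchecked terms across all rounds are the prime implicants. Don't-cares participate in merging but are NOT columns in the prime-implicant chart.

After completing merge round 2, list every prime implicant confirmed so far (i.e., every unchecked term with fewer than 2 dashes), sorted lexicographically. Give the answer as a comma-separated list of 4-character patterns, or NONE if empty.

-111, 0-11

size-2^0 implicants → 0000(✓)  0001(✓)  0010(✓)  0011(✓)  0100(✓)  0111(✓)  1000(✓)  1010(✓)  1100(✓)  1101(✓)  1110(✓)  1111(✓)
size-2^1 implicants → -000(✓)  -010(✓)  -100(✓)  -111  0-00(✓)  0-11  00-0(✓)  00-1(✓)  000-(✓)  001-(✓)  1-00(✓)  1-10(✓)  10-0(✓)  11-0(✓)  11-1(✓)  110-(✓)  111-(✓)
size-2^2 implicants → --00  -0-0  00--  1--0  11--
Unchecked terms (primes): --00, -0-0, -111, 0-11, 00--, 1--0, 11--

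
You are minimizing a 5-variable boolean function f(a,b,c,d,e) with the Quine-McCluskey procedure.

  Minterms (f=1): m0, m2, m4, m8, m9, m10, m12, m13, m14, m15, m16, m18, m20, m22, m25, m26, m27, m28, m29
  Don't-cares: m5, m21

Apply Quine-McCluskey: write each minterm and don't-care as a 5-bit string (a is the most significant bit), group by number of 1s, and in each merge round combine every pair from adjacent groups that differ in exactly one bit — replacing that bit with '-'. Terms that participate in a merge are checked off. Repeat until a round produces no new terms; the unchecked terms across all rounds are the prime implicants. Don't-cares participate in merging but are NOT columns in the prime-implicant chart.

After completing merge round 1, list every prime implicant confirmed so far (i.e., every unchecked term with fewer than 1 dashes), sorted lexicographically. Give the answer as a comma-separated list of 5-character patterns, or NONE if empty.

[col 0] 00000*, 00010*, 00100*, 00101*, 01000*, 01001*, 01010*, 01100*, 01101*, 01110*, 01111*, 10000*, 10010*, 10100*, 10101*, 10110*, 11001*, 11010*, 11011*, 11100*, 11101*
[col 1] -0000*, -0010*, -0100*, -0101*, -1001*, -1010*, -1100*, -1101*, 0-000*, 0-010*, 0-100*, 0-101*, 00-00*, 000-0*, 0010-*, 01-00*, 01-01*, 01-10*, 010-0*, 0100-*, 011-0*, 011-1*, 0110-*, 0111-*, 1-010*, 1-100*, 1-101*, 10-00*, 10-10*, 100-0*, 101-0*, 1010-*, 11-01*, 110-1, 1101-, 1110-*
[col 2] --010, --100*, --101*, -0-00, -00-0, -010-*, -1-01, -110-*, 0--00, 0-0-0, 0-10-*, 01--0, 01-0-, 011--, 1-10-*, 10--0
[col 3] --10-
Prime implicants: --010, --10-, -0-00, -00-0, -1-01, 0--00, 0-0-0, 01--0, 01-0-, 011--, 10--0, 110-1, 1101-

NONE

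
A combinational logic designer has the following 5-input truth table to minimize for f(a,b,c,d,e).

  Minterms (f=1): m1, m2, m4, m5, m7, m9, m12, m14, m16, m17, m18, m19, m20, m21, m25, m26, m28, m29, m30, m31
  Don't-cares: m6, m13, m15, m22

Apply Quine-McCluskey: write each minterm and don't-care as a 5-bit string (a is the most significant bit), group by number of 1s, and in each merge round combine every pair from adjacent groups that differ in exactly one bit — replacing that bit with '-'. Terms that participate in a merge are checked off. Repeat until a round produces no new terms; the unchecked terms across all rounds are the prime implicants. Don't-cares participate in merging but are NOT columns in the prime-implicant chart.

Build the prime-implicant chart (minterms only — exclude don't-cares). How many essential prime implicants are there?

size-2^0 implicants → 00001(✓)  00010(✓)  00100(✓)  00101(✓)  00110(✓)  00111(✓)  01001(✓)  01100(✓)  01101(✓)  01110(✓)  01111(✓)  10000(✓)  10001(✓)  10010(✓)  10011(✓)  10100(✓)  10101(✓)  10110(✓)  11001(✓)  11010(✓)  11100(✓)  11101(✓)  11110(✓)  11111(✓)
size-2^1 implicants → -0001(✓)  -0010(✓)  -0100(✓)  -0101(✓)  -0110(✓)  -1001(✓)  -1100(✓)  -1101(✓)  -1110(✓)  -1111(✓)  0-001(✓)  0-100(✓)  0-101(✓)  0-110(✓)  0-111(✓)  00-01(✓)  00-10(✓)  001-0(✓)  001-1(✓)  0010-(✓)  0011-(✓)  01-01(✓)  011-0(✓)  011-1(✓)  0110-(✓)  0111-(✓)  1-001(✓)  1-010(✓)  1-100(✓)  1-101(✓)  1-110(✓)  10-00(✓)  10-01(✓)  10-10(✓)  100-0(✓)  100-1(✓)  1000-(✓)  1001-(✓)  101-0(✓)  1010-(✓)  11-01(✓)  11-10(✓)  111-0(✓)  111-1(✓)  1110-(✓)  1111-(✓)
size-2^2 implicants → --001(✓)  --100(✓)  --101(✓)  --110(✓)  -0-01(✓)  -0-10  -01-0(✓)  -010-(✓)  -1-01(✓)  -11-0(✓)  -11-1(✓)  -110-(✓)  -111-(✓)  0--01(✓)  0-1-0(✓)  0-1-1(✓)  0-10-(✓)  0-11-(✓)  001--(✓)  011--(✓)  1--01(✓)  1--10  1-1-0(✓)  1-10-(✓)  10--0  10-0-  100--  111--(✓)
size-2^3 implicants → ---01  --1-0  --10-  -11--  0-1--
Unchecked terms (primes): ---01, --1-0, --10-, -0-10, -11--, 0-1--, 1--10, 10--0, 10-0-, 100--
Minterm coverage:
  m1 ⊆ ---01 [E]
  m2 ⊆ -0-10 [E]
  m4 ⊆ --1-0,--10-,0-1--
  m5 ⊆ ---01,--10-,0-1--
  m7 ⊆ 0-1-- [E]
  m9 ⊆ ---01 [E]
  m12 ⊆ --1-0,--10-,-11--,0-1--
  m14 ⊆ --1-0,-11--,0-1--
  m16 ⊆ 10--0,10-0-,100--
  m17 ⊆ ---01,10-0-,100--
  m18 ⊆ -0-10,1--10,10--0,100--
  m19 ⊆ 100-- [E]
  m20 ⊆ --1-0,--10-,10--0,10-0-
  m21 ⊆ ---01,--10-,10-0-
  m25 ⊆ ---01 [E]
  m26 ⊆ 1--10 [E]
  m28 ⊆ --1-0,--10-,-11--
  m29 ⊆ ---01,--10-,-11--
  m30 ⊆ --1-0,-11--,1--10
  m31 ⊆ -11-- [E]
E = {---01, -0-10, -11--, 0-1--, 1--10, 100--}

6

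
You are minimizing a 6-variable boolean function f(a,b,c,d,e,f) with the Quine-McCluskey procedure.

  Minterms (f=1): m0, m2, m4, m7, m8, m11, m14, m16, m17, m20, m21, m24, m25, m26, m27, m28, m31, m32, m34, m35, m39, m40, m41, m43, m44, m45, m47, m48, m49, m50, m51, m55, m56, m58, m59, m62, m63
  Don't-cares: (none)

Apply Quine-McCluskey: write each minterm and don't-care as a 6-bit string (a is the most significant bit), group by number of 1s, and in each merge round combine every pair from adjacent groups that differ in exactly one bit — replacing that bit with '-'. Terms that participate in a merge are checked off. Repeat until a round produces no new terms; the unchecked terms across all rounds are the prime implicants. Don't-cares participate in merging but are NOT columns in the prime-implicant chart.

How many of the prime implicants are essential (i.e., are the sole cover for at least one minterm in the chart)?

12

[col 0] 000000*, 000010*, 000100*, 000111*, 001000*, 001011*, 001110, 010000*, 010001*, 010100*, 010101*, 011000*, 011001*, 011010*, 011011*, 011100*, 011111*, 100000*, 100010*, 100011*, 100111*, 101000*, 101001*, 101011*, 101100*, 101101*, 101111*, 110000*, 110001*, 110010*, 110011*, 110111*, 111000*, 111010*, 111011*, 111110*, 111111*
[col 1] -00000*, -00010*, -00111, -01000*, -01011*, -10000*, -10001*, -11000*, -11010*, -11011*, -11111*, 0-0000*, 0-0100*, 0-1000*, 0-1011*, 00-000*, 000-00*, 0000-0*, 01-000*, 01-001*, 01-100*, 010-00*, 010-01*, 01000-*, 01010-*, 011-00*, 011-11*, 0110-0*, 0110-1*, 01100-*, 01101-*, 1-0000*, 1-0010*, 1-0011*, 1-0111*, 1-1000*, 1-1011*, 1-1111*, 10-000*, 10-011*, 10-111*, 100-11*, 1000-0*, 10001-*, 101-00*, 101-01*, 101-11*, 1010-1*, 10100-*, 1011-1*, 10110-*, 11-000*, 11-010*, 11-011*, 11-111*, 110-11*, 1100-0*, 1100-1*, 11000-*, 11001-*, 111-10*, 111-11*, 1110-0*, 11101-*, 11111-*
[col 2] --0000*, --1000*, --1011, -0-000*, -000-0, -1-000*, -1000-, -11-11, -110-0, -1101-, 0--000*, 0-0-00, 01--00, 01-00-, 010-0-, 0110--, 1--000*, 1--011*, 1--111*, 1-0-11*, 1-00-0, 1-001-, 1-1-11*, 10--11*, 101--1, 101-0-, 11--11*, 11-0-0, 11-01-, 1100--, 111-1-
[col 3] ---000, 1---11
Prime implicants: ---000, --1011, -000-0, -00111, -1000-, -11-11, -110-0, -1101-, 0-0-00, 001110, 01--00, 01-00-, 010-0-, 0110--, 1---11, 1-00-0, 1-001-, 101--1, 101-0-, 11-0-0, 11-01-, 1100--, 111-1-
PI chart (minterm → PIs covering it):
  0 | ---000,-000-0,0-0-00
  2 | -000-0  (sole → essential)
  4 | 0-0-00  (sole → essential)
  7 | -00111  (sole → essential)
  8 | ---000  (sole → essential)
  11 | --1011  (sole → essential)
  14 | 001110  (sole → essential)
  16 | ---000,-1000-,0-0-00,01--00,01-00-,010-0-
  17 | -1000-,01-00-,010-0-
  20 | 0-0-00,01--00,010-0-
  21 | 010-0-  (sole → essential)
  24 | ---000,-110-0,01--00,01-00-,0110--
  25 | 01-00-,0110--
  26 | -110-0,-1101-,0110--
  27 | --1011,-11-11,-1101-,0110--
  28 | 01--00  (sole → essential)
  31 | -11-11  (sole → essential)
  32 | ---000,-000-0,1-00-0
  34 | -000-0,1-00-0,1-001-
  35 | 1---11,1-001-
  39 | -00111,1---11
  40 | ---000,101-0-
  41 | 101--1,101-0-
  43 | --1011,1---11,101--1
  44 | 101-0-  (sole → essential)
  45 | 101--1,101-0-
  47 | 1---11,101--1
  48 | ---000,-1000-,1-00-0,11-0-0,1100--
  49 | -1000-,1100--
  50 | 1-00-0,1-001-,11-0-0,11-01-,1100--
  51 | 1---11,1-001-,11-01-,1100--
  55 | 1---11  (sole → essential)
  56 | ---000,-110-0,11-0-0
  58 | -110-0,-1101-,11-0-0,11-01-,111-1-
  59 | --1011,-11-11,-1101-,1---11,11-01-,111-1-
  62 | 111-1-  (sole → essential)
  63 | -11-11,1---11,111-1-
Essential prime implicants: ---000, --1011, -000-0, -00111, -11-11, 0-0-00, 001110, 01--00, 010-0-, 1---11, 101-0-, 111-1-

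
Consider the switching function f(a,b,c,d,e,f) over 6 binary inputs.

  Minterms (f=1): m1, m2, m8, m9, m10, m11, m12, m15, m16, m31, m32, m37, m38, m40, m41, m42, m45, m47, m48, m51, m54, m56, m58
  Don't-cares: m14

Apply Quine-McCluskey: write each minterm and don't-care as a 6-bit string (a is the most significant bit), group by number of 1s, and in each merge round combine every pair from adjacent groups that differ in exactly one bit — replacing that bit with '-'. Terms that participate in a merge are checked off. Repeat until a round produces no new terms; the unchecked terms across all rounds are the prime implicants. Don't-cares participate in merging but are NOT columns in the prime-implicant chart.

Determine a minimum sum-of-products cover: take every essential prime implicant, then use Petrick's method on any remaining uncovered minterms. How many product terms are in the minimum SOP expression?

Round 0: 000001✓ 000010✓ 001000✓ 001001✓ 001010✓ 001011✓ 001100✓ 001110✓ 001111✓ 010000✓ 011111✓ 100000✓ 100101✓ 100110✓ 101000✓ 101001✓ 101010✓ 101101✓ 101111✓ 110000✓ 110011 110110✓ 111000✓ 111010✓
Round 1: -01000✓ -01001✓ -01010✓ -01111 -10000 0-1111 00-001 00-010 001-00✓ 001-10✓ 001-11✓ 0010-0✓ 0010-1✓ 00100-✓ 00101-✓ 0011-0✓ 00111-✓ 1-0000✓ 1-0110 1-1000✓ 1-1010✓ 10-000✓ 10-101 101-01 1010-0✓ 10100-✓ 1011-1 11-000✓ 1110-0✓
Round 2: -010-0 -0100- 001--0 001-1- 0010-- 1--000 1-10-0
PIs = {-010-0, -0100-, -01111, -10000, 0-1111, 00-001, 00-010, 001--0, 001-1-, 0010--, 1--000, 1-0110, 1-10-0, 10-101, 101-01, 1011-1, 110011}
Coverage chart:
  m1: 00-001 ←essential
  m2: 00-010 ←essential
  m8: -010-0,-0100-,001--0,0010--
  m9: -0100-,00-001,0010--
  m10: -010-0,00-010,001--0,001-1-,0010--
  m11: 001-1-,0010--
  m12: 001--0 ←essential
  m15: -01111,0-1111,001-1-
  m16: -10000 ←essential
  m31: 0-1111 ←essential
  m32: 1--000 ←essential
  m37: 10-101 ←essential
  m38: 1-0110 ←essential
  m40: -010-0,-0100-,1--000,1-10-0
  m41: -0100-,101-01
  m42: -010-0,1-10-0
  m45: 10-101,101-01,1011-1
  m47: -01111,1011-1
  m48: -10000,1--000
  m51: 110011 ←essential
  m54: 1-0110 ←essential
  m56: 1--000,1-10-0
  m58: 1-10-0 ←essential
Essential: -10000, 0-1111, 00-001, 00-010, 001--0, 1--000, 1-0110, 1-10-0, 10-101, 110011
Petrick residual → -0100-, -01111, 001-1-
Min cover (13 terms): b'cd'e' + b'cdef + bc'd'e'f' + a'cdef + a'b'd'e'f + a'b'd'ef' + a'b'cf' + a'b'ce + ad'e'f' + ac'def' + acd'f' + ab'de'f + abc'd'ef

13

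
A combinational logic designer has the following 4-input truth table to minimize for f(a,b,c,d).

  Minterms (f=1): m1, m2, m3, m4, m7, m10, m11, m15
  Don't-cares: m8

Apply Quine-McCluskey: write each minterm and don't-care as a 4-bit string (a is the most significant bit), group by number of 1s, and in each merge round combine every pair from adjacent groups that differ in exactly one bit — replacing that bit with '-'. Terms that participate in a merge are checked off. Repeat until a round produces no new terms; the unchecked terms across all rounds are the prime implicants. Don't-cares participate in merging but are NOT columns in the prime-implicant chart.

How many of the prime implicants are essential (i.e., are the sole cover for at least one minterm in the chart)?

4

[col 0] 0001*, 0010*, 0011*, 0100, 0111*, 1000*, 1010*, 1011*, 1111*
[col 1] -010*, -011*, -111*, 0-11*, 00-1, 001-*, 1-11*, 10-0, 101-*
[col 2] --11, -01-
Prime implicants: --11, -01-, 00-1, 0100, 10-0
PI chart (minterm → PIs covering it):
  1 | 00-1  (sole → essential)
  2 | -01-  (sole → essential)
  3 | --11,-01-,00-1
  4 | 0100  (sole → essential)
  7 | --11  (sole → essential)
  10 | -01-,10-0
  11 | --11,-01-
  15 | --11  (sole → essential)
Essential prime implicants: --11, -01-, 00-1, 0100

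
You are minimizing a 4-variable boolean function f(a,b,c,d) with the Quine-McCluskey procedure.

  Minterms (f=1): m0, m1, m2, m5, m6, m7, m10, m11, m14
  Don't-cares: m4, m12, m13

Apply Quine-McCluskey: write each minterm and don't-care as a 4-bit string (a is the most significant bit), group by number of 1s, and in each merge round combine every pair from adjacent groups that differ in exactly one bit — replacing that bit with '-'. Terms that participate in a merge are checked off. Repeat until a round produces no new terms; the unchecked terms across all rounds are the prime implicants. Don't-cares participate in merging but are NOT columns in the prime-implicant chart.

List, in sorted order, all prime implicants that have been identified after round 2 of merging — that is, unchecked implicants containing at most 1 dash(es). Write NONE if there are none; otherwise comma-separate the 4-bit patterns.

[col 0] 0000*, 0001*, 0010*, 0100*, 0101*, 0110*, 0111*, 1010*, 1011*, 1100*, 1101*, 1110*
[col 1] -010*, -100*, -101*, -110*, 0-00*, 0-01*, 0-10*, 00-0*, 000-*, 01-0*, 01-1*, 010-*, 011-*, 1-10*, 101-, 11-0*, 110-*
[col 2] --10, -1-0, -10-, 0--0, 0-0-, 01--
Prime implicants: --10, -1-0, -10-, 0--0, 0-0-, 01--, 101-

101-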